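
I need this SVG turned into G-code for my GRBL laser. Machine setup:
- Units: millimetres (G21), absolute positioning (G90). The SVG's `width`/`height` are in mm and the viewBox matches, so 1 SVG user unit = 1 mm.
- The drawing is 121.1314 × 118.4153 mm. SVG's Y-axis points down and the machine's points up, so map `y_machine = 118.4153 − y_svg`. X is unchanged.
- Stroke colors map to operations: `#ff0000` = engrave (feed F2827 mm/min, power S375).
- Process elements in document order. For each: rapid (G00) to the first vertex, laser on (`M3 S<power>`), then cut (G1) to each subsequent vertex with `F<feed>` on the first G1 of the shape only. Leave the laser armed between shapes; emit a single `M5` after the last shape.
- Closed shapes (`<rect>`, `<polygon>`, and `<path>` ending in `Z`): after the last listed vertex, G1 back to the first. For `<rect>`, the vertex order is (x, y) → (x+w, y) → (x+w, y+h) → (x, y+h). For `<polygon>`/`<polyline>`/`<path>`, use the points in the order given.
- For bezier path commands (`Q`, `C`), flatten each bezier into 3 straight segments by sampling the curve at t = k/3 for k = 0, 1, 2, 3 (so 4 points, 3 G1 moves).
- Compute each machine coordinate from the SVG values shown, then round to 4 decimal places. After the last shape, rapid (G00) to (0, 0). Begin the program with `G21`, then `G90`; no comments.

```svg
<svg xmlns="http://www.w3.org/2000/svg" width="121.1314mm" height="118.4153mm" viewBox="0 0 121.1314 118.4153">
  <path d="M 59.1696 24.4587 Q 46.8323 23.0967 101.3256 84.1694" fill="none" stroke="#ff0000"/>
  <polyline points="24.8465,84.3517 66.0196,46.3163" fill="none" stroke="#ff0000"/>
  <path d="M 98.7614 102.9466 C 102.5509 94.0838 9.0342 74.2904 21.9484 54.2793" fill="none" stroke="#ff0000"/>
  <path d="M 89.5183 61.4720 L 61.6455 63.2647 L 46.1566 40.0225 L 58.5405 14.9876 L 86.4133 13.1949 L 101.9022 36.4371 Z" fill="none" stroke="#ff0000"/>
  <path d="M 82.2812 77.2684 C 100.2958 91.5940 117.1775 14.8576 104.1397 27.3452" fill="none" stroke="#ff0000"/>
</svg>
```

G21
G90
G00 X59.1696 Y93.9566
M3 S375
G1 X58.3704 Y87.9274 F2827
G1 X72.4224 Y68.0238
G1 X101.3256 Y34.2459
G00 X24.8465 Y34.0636
M3 S375
G1 X66.0196 Y72.0990 F2827
G00 X98.7614 Y15.4687
M3 S375
G1 X77.6613 Y27.5783 F2827
G1 X36.9653 Y44.5942
G1 X21.9484 Y64.1360
G00 X89.5183 Y56.9433
M3 S375
G1 X61.6455 Y55.1506 F2827
G1 X46.1566 Y78.3928
G1 X58.5405 Y103.4277
G1 X86.4133 Y105.2204
G1 X101.9022 Y81.9782
G1 X89.5183 Y56.9433
G00 X82.2812 Y41.1469
M3 S375
G1 X98.8520 Y50.4980 F2827
G1 X108.2705 Y80.4936
G1 X104.1397 Y91.0701
M5
G00 X0.0000 Y0.0000

1 u = 1 mm; y_m = 118.4153 − y.

[1] `<path>` quadratic bezier, #ff0000→engrave S375 F2827: (59.1696,93.9566) → (58.3704,87.9274) → (72.4224,68.0238) → (101.3256,34.2459)

[2] `<polyline>` line segment, #ff0000→engrave S375 F2827: (24.8465,34.0636) → (66.0196,72.0990)

[3] `<path>` cubic bezier, #ff0000→engrave S375 F2827: (98.7614,15.4687) → (77.6613,27.5783) → (36.9653,44.5942) → (21.9484,64.1360)

[4] `<path>` regular polygon, #ff0000→engrave S375 F2827: (89.5183,56.9433) → (61.6455,55.1506) → (46.1566,78.3928) → (58.5405,103.4277) → (86.4133,105.2204) → (101.9022,81.9782) → (89.5183,56.9433) (closed)

[5] `<path>` cubic bezier, #ff0000→engrave S375 F2827: (82.2812,41.1469) → (98.8520,50.4980) → (108.2705,80.4936) → (104.1397,91.0701)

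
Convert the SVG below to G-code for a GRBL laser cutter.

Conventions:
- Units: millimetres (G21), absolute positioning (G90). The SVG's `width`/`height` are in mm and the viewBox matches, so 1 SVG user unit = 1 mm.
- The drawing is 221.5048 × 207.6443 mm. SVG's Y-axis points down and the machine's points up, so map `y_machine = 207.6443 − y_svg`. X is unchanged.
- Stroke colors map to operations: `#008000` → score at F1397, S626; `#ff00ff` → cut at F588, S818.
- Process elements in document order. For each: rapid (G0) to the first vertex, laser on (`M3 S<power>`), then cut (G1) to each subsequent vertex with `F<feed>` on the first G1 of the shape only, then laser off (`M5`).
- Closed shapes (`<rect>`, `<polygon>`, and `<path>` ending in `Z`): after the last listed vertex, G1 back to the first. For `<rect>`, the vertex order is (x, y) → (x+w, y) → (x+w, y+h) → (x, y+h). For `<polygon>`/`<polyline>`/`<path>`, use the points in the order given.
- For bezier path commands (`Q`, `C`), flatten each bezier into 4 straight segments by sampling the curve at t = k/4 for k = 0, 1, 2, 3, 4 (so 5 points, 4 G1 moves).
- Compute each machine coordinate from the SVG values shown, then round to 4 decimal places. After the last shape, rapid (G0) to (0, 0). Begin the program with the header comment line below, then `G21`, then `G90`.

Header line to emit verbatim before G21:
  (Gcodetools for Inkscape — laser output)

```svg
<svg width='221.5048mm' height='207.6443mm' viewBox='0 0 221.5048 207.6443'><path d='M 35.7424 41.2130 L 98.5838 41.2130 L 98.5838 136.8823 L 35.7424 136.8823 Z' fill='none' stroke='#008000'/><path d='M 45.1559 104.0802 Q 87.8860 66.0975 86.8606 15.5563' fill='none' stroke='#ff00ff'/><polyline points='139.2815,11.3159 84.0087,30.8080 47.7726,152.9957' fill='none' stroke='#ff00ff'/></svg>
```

viewBox `0 0 221.5048 207.6443` with mm width/height → 1 unit = 1 mm. Flip: y_m = 207.6443 − y_svg.

**Shape 1** — `<path>` rectangle, stroke `#008000` → score (S626, F1397). Machine vertices: (35.7424,166.4313) → (98.5838,166.4313) → (98.5838,70.7620) → (35.7424,70.7620) → (35.7424,166.4313). Closed: final G1 returns to the first vertex.

**Shape 2** — `<path>` quadratic bezier, stroke `#ff00ff` → cut (S818, F588). Control points (SVG): P0=(45.1559,104.0802), P1=(87.8860,66.0975), P2=(86.8606,15.5563); sampled at t=k/4. Machine vertices: (45.1559,103.5641) → (63.7862,123.3404) → (76.9471,144.6864) → (84.6386,167.6023) → (86.8606,192.0880). Open path.

**Shape 3** — `<polyline>` open polyline, stroke `#ff00ff` → cut (S818, F588). Machine vertices: (139.2815,196.3284) → (84.0087,176.8363) → (47.7726,54.6486). Open path.

(Gcodetools for Inkscape — laser output)
G21
G90
G0 X35.7424 Y166.4313
M3 S626
G1 X98.5838 Y166.4313 F1397
G1 X98.5838 Y70.7620
G1 X35.7424 Y70.7620
G1 X35.7424 Y166.4313
M5
G0 X45.1559 Y103.5641
M3 S818
G1 X63.7862 Y123.3404 F588
G1 X76.9471 Y144.6864
G1 X84.6386 Y167.6023
G1 X86.8606 Y192.0880
M5
G0 X139.2815 Y196.3284
M3 S818
G1 X84.0087 Y176.8363 F588
G1 X47.7726 Y54.6486
M5
G0 X0.0000 Y0.0000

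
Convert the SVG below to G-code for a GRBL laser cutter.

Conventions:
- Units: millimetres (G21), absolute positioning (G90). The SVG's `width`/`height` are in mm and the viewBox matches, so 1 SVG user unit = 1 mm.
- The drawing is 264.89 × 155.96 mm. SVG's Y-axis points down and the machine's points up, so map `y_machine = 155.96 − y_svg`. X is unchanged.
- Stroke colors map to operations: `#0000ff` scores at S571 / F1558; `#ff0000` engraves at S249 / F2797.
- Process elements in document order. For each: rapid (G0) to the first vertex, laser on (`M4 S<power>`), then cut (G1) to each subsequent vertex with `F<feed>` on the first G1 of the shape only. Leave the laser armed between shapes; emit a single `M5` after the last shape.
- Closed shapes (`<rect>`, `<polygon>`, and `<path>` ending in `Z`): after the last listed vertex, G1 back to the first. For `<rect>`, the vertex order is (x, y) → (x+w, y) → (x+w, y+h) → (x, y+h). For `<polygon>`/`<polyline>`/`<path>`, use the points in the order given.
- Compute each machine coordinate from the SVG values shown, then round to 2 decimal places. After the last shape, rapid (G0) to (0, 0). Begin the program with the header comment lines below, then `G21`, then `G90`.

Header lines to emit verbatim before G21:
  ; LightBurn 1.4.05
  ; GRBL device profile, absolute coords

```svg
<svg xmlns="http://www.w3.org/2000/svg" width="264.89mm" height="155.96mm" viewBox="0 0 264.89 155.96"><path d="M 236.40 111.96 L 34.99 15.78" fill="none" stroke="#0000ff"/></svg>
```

; LightBurn 1.4.05
; GRBL device profile, absolute coords
G21
G90
G0 X236.40 Y44.00
M4 S571
G1 X34.99 Y140.18 F1558
M5
G0 X0.00 Y0.00

viewBox `0 0 264.89 155.96` with mm width/height → 1 unit = 1 mm. Flip: y_m = 155.96 − y_svg.

**Shape 1** — `<path>` line segment, stroke `#0000ff` → score (S571, F1558). Machine vertices: (236.40,44.00) → (34.99,140.18). Open path.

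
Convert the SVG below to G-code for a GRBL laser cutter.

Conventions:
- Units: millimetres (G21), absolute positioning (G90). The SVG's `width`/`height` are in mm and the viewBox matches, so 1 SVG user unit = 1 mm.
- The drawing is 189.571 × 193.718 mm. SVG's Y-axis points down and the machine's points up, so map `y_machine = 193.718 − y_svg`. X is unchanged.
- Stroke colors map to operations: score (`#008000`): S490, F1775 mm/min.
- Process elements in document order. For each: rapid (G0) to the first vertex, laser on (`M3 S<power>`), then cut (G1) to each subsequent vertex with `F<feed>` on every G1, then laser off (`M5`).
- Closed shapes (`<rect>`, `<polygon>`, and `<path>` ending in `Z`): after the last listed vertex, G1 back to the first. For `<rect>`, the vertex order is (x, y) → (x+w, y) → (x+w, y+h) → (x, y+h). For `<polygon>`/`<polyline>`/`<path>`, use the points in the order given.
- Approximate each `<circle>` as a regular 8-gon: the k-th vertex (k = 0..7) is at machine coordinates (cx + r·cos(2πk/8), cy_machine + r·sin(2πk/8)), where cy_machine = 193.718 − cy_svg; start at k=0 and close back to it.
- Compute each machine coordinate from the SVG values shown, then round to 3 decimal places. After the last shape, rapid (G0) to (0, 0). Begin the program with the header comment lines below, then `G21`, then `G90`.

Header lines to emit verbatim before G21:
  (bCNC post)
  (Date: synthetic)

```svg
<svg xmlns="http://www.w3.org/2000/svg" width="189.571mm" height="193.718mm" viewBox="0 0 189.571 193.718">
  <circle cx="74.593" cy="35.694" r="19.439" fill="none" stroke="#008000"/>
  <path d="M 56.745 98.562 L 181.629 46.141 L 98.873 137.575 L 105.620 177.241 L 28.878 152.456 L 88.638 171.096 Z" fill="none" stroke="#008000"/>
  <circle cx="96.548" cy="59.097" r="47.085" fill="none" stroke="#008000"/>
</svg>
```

viewBox `0 0 189.571 193.718` with mm width/height → 1 unit = 1 mm. Flip: y_m = 193.718 − y_svg.

**Shape 1** — `<circle>` circle, stroke `#008000` → score (S490, F1775). Machine vertices: (94.032,158.024) → (88.338,171.769) → (74.593,177.463) → (60.848,171.769) → (55.154,158.024) → (60.848,144.279) → (74.593,138.585) → (88.338,144.279) → (94.032,158.024). Closed: final G1 returns to the first vertex.

**Shape 2** — `<path>` closed polygon, stroke `#008000` → score (S490, F1775). Machine vertices: (56.745,95.156) → (181.629,147.577) → (98.873,56.143) → (105.620,16.477) → (28.878,41.262) → (88.638,22.622) → (56.745,95.156). Closed: final G1 returns to the first vertex.

**Shape 3** — `<circle>` circle, stroke `#008000` → score (S490, F1775). Machine vertices: (143.633,134.621) → (129.842,167.915) → (96.548,181.706) → (63.254,167.915) → (49.463,134.621) → (63.254,101.327) → (96.548,87.536) → (129.842,101.327) → (143.633,134.621). Closed: final G1 returns to the first vertex.

(bCNC post)
(Date: synthetic)
G21
G90
G0 X94.032 Y158.024
M3 S490
G1 X88.338 Y171.769 F1775
G1 X74.593 Y177.463 F1775
G1 X60.848 Y171.769 F1775
G1 X55.154 Y158.024 F1775
G1 X60.848 Y144.279 F1775
G1 X74.593 Y138.585 F1775
G1 X88.338 Y144.279 F1775
G1 X94.032 Y158.024 F1775
M5
G0 X56.745 Y95.156
M3 S490
G1 X181.629 Y147.577 F1775
G1 X98.873 Y56.143 F1775
G1 X105.620 Y16.477 F1775
G1 X28.878 Y41.262 F1775
G1 X88.638 Y22.622 F1775
G1 X56.745 Y95.156 F1775
M5
G0 X143.633 Y134.621
M3 S490
G1 X129.842 Y167.915 F1775
G1 X96.548 Y181.706 F1775
G1 X63.254 Y167.915 F1775
G1 X49.463 Y134.621 F1775
G1 X63.254 Y101.327 F1775
G1 X96.548 Y87.536 F1775
G1 X129.842 Y101.327 F1775
G1 X143.633 Y134.621 F1775
M5
G0 X0.000 Y0.000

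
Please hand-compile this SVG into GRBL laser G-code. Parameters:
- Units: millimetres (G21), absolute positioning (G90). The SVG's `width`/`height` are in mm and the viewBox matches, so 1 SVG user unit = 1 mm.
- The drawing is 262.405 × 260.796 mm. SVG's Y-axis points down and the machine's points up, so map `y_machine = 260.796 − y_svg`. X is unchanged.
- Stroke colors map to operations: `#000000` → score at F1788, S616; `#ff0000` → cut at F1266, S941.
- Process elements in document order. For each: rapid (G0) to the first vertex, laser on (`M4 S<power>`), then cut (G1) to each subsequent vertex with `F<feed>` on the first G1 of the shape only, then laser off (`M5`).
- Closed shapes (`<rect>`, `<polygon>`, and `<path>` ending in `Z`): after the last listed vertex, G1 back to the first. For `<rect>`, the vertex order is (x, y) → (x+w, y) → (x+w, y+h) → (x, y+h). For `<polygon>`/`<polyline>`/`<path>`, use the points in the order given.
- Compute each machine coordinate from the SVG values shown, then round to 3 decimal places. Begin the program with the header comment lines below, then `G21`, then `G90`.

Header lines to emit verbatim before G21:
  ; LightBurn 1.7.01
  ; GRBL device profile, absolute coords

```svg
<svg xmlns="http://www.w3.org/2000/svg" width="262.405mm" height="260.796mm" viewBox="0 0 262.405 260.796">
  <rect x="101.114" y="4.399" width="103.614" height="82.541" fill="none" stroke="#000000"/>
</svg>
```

; LightBurn 1.7.01
; GRBL device profile, absolute coords
G21
G90
G0 X101.114 Y256.397
M4 S616
G1 X204.728 Y256.397 F1788
G1 X204.728 Y173.856
G1 X101.114 Y173.856
G1 X101.114 Y256.397
M5

1 u = 1 mm; y_m = 260.796 − y.

[1] `<rect>` rectangle, #000000→score S616 F1788: (101.114,256.397) → (204.728,256.397) → (204.728,173.856) → (101.114,173.856) → (101.114,256.397) (closed)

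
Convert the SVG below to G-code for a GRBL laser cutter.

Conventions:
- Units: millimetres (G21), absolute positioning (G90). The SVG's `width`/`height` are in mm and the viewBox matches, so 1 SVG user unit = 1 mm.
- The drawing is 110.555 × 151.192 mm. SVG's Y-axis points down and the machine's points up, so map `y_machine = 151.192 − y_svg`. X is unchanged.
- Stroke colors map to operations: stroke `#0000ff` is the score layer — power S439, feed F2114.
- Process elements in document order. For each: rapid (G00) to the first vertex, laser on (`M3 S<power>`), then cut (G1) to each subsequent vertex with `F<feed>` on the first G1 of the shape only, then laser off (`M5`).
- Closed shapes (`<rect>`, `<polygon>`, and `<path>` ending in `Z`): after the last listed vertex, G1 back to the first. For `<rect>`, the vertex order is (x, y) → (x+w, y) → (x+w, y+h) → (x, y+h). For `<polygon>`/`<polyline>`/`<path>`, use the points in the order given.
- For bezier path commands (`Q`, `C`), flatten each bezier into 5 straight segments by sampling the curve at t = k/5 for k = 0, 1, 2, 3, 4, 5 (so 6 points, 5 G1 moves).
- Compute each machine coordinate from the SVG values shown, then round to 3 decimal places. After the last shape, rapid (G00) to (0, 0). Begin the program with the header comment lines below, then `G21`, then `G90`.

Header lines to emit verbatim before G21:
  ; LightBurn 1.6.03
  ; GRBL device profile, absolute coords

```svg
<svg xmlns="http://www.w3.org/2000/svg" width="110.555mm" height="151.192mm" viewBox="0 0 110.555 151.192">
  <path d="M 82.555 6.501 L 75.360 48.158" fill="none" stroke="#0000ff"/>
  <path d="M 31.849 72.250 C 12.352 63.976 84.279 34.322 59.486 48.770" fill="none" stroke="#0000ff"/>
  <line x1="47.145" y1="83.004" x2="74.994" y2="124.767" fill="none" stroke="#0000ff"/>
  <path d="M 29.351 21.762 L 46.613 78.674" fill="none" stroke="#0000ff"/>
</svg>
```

viewBox `0 0 110.555 151.192` with mm width/height → 1 unit = 1 mm. Flip: y_m = 151.192 − y_svg.

**Shape 1** — `<path>` line segment, stroke `#0000ff` → score (S439, F2114). Machine vertices: (82.555,144.691) → (75.360,103.034). Open path.

**Shape 2** — `<path>` cubic bezier, stroke `#0000ff` → score (S439, F2114). Control points (SVG): P0=(31.849,72.250), P1=(12.352,63.976), P2=(84.279,34.322), P3=(59.486,48.770); sampled at t=k/5. Machine vertices: (31.849,78.942) → (29.617,85.948) → (40.295,94.942) → (54.853,102.781) → (64.261,106.322) → (59.486,102.422). Open path.

**Shape 3** — `<line>` line segment, stroke `#0000ff` → score (S439, F2114). Machine vertices: (47.145,68.188) → (74.994,26.425). Open path.

**Shape 4** — `<path>` line segment, stroke `#0000ff` → score (S439, F2114). Machine vertices: (29.351,129.430) → (46.613,72.518). Open path.

; LightBurn 1.6.03
; GRBL device profile, absolute coords
G21
G90
G00 X82.555 Y144.691
M3 S439
G1 X75.360 Y103.034 F2114
M5
G00 X31.849 Y78.942
M3 S439
G1 X29.617 Y85.948 F2114
G1 X40.295 Y94.942
G1 X54.853 Y102.781
G1 X64.261 Y106.322
G1 X59.486 Y102.422
M5
G00 X47.145 Y68.188
M3 S439
G1 X74.994 Y26.425 F2114
M5
G00 X29.351 Y129.430
M3 S439
G1 X46.613 Y72.518 F2114
M5
G00 X0.000 Y0.000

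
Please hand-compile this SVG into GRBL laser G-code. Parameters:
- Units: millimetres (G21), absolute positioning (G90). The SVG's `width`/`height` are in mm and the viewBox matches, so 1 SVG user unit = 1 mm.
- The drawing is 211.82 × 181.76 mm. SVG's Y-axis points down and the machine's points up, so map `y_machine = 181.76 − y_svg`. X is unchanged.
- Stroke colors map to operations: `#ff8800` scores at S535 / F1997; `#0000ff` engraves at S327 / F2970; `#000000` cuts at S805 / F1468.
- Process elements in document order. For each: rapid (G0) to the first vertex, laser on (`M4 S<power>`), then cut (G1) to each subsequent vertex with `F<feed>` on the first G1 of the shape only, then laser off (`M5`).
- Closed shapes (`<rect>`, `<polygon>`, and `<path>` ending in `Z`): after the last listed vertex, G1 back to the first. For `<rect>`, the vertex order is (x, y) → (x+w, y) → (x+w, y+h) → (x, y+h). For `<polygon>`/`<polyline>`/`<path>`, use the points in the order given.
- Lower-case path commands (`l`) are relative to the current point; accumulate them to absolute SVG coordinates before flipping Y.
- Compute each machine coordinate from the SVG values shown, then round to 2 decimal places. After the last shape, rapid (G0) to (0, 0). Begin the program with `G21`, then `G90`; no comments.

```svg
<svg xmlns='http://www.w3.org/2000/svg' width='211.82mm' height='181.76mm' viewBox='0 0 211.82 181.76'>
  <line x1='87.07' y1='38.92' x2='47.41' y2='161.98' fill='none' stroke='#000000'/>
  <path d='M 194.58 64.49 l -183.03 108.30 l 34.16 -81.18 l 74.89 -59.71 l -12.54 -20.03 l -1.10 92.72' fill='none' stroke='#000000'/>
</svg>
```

G21
G90
G0 X87.07 Y142.84
M4 S805
G1 X47.41 Y19.78 F1468
M5
G0 X194.58 Y117.27
M4 S805
G1 X11.55 Y8.97 F1468
G1 X45.71 Y90.15
G1 X120.60 Y149.86
G1 X108.06 Y169.89
G1 X106.96 Y77.17
M5
G0 X0.00 Y0.00

1 u = 1 mm; y_m = 181.76 − y.

[1] `<line>` line segment, #000000→cut S805 F1468: (87.07,142.84) → (47.41,19.78)

[2] `<path>` open polyline, #000000→cut S805 F1468: (194.58,117.27) → (11.55,8.97) → (45.71,90.15) → (120.60,149.86) → (108.06,169.89) → (106.96,77.17)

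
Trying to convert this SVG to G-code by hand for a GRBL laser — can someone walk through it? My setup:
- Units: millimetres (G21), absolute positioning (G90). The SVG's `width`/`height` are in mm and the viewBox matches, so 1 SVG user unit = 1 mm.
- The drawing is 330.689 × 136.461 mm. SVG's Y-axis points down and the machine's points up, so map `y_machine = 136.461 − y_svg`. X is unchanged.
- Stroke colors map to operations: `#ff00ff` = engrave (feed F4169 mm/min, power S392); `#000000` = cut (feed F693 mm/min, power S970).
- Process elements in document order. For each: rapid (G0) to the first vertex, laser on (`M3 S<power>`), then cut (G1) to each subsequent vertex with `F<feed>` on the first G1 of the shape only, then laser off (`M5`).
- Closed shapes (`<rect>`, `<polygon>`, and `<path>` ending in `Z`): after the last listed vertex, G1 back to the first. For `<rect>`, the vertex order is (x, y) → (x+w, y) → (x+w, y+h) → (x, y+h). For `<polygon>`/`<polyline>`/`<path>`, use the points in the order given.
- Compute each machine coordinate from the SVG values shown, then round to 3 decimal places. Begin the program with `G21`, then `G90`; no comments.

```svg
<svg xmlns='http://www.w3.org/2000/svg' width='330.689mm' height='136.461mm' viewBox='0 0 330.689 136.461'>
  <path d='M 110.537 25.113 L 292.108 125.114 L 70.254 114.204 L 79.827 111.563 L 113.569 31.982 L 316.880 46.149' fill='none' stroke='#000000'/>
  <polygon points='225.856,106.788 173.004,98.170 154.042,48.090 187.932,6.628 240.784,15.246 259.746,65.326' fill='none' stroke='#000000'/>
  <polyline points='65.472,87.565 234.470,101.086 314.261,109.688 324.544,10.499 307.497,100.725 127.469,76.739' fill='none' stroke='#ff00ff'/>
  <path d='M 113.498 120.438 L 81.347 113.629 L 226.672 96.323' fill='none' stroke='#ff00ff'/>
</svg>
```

G21
G90
G0 X110.537 Y111.348
M3 S970
G1 X292.108 Y11.347 F693
G1 X70.254 Y22.257
G1 X79.827 Y24.898
G1 X113.569 Y104.479
G1 X316.880 Y90.312
M5
G0 X225.856 Y29.673
M3 S970
G1 X173.004 Y38.291 F693
G1 X154.042 Y88.371
G1 X187.932 Y129.833
G1 X240.784 Y121.215
G1 X259.746 Y71.135
G1 X225.856 Y29.673
M5
G0 X65.472 Y48.896
M3 S392
G1 X234.470 Y35.375 F4169
G1 X314.261 Y26.773
G1 X324.544 Y125.962
G1 X307.497 Y35.736
G1 X127.469 Y59.722
M5
G0 X113.498 Y16.023
M3 S392
G1 X81.347 Y22.832 F4169
G1 X226.672 Y40.138
M5

1 u = 1 mm; y_m = 136.461 − y.

[1] `<path>` open polyline, #000000→cut S970 F693: (110.537,111.348) → (292.108,11.347) → (70.254,22.257) → (79.827,24.898) → (113.569,104.479) → (316.880,90.312)

[2] `<polygon>` regular polygon, #000000→cut S970 F693: (225.856,29.673) → (173.004,38.291) → (154.042,88.371) → (187.932,129.833) → (240.784,121.215) → (259.746,71.135) → (225.856,29.673) (closed)

[3] `<polyline>` open polyline, #ff00ff→engrave S392 F4169: (65.472,48.896) → (234.470,35.375) → (314.261,26.773) → (324.544,125.962) → (307.497,35.736) → (127.469,59.722)

[4] `<path>` open polyline, #ff00ff→engrave S392 F4169: (113.498,16.023) → (81.347,22.832) → (226.672,40.138)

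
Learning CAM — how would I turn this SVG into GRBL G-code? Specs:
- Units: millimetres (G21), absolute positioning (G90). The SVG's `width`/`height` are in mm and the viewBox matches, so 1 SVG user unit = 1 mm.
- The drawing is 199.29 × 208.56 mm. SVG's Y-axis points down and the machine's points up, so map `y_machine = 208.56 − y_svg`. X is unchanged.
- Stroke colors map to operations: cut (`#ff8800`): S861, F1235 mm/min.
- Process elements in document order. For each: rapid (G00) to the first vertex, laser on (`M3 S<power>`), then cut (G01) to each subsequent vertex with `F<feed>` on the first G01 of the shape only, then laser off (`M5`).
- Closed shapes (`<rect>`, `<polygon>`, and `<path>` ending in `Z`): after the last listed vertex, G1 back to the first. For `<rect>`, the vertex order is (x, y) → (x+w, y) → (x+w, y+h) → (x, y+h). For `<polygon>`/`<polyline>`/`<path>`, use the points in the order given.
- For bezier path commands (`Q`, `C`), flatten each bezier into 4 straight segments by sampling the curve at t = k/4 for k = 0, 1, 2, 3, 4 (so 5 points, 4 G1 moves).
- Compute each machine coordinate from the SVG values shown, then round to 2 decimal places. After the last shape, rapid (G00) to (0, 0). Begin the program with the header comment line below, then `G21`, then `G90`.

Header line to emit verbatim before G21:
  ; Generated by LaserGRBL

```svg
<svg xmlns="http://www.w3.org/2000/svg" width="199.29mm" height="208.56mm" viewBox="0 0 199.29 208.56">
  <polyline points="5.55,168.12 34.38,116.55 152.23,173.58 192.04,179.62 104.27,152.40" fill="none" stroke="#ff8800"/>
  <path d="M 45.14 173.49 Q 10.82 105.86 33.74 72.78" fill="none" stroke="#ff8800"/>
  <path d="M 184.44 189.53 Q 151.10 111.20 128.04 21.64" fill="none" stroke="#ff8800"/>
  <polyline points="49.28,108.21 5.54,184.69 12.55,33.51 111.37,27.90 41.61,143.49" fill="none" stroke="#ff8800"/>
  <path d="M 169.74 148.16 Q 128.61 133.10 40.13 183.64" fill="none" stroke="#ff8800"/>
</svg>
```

; Generated by LaserGRBL
G21
G90
G00 X5.55 Y40.44
M3 S861
G01 X34.38 Y92.01 F1235
G01 X152.23 Y34.98
G01 X192.04 Y28.94
G01 X104.27 Y56.16
M5
G00 X45.14 Y35.07
M3 S861
G01 X31.56 Y66.73 F1235
G01 X25.13 Y94.06
G01 X25.86 Y117.08
G01 X33.74 Y135.78
M5
G00 X184.44 Y19.03
M3 S861
G01 X168.41 Y58.90 F1235
G01 X153.67 Y100.17
G01 X140.21 Y142.84
G01 X128.04 Y186.92
M5
G00 X49.28 Y100.35
M3 S861
G01 X5.54 Y23.87 F1235
G01 X12.55 Y175.05
G01 X111.37 Y180.66
G01 X41.61 Y65.07
M5
G00 X169.74 Y60.40
M3 S861
G01 X146.22 Y63.83 F1235
G01 X116.77 Y59.06
G01 X81.41 Y46.09
G01 X40.13 Y24.92
M5
G00 X0.00 Y0.00

viewBox `0 0 199.29 208.56` with mm width/height → 1 unit = 1 mm. Flip: y_m = 208.56 − y_svg.

**Shape 1** — `<polyline>` open polyline, stroke `#ff8800` → cut (S861, F1235). Machine vertices: (5.55,40.44) → (34.38,92.01) → (152.23,34.98) → (192.04,28.94) → (104.27,56.16). Open path.

**Shape 2** — `<path>` quadratic bezier, stroke `#ff8800` → cut (S861, F1235). Control points (SVG): P0=(45.14,173.49), P1=(10.82,105.86), P2=(33.74,72.78); sampled at t=k/4. Machine vertices: (45.14,35.07) → (31.56,66.73) → (25.13,94.06) → (25.86,117.08) → (33.74,135.78). Open path.

**Shape 3** — `<path>` quadratic bezier, stroke `#ff8800` → cut (S861, F1235). Control points (SVG): P0=(184.44,189.53), P1=(151.10,111.20), P2=(128.04,21.64); sampled at t=k/4. Machine vertices: (184.44,19.03) → (168.41,58.90) → (153.67,100.17) → (140.21,142.84) → (128.04,186.92). Open path.

**Shape 4** — `<polyline>` open polyline, stroke `#ff8800` → cut (S861, F1235). Machine vertices: (49.28,100.35) → (5.54,23.87) → (12.55,175.05) → (111.37,180.66) → (41.61,65.07). Open path.

**Shape 5** — `<path>` quadratic bezier, stroke `#ff8800` → cut (S861, F1235). Control points (SVG): P0=(169.74,148.16), P1=(128.61,133.10), P2=(40.13,183.64); sampled at t=k/4. Machine vertices: (169.74,60.40) → (146.22,63.83) → (116.77,59.06) → (81.41,46.09) → (40.13,24.92). Open path.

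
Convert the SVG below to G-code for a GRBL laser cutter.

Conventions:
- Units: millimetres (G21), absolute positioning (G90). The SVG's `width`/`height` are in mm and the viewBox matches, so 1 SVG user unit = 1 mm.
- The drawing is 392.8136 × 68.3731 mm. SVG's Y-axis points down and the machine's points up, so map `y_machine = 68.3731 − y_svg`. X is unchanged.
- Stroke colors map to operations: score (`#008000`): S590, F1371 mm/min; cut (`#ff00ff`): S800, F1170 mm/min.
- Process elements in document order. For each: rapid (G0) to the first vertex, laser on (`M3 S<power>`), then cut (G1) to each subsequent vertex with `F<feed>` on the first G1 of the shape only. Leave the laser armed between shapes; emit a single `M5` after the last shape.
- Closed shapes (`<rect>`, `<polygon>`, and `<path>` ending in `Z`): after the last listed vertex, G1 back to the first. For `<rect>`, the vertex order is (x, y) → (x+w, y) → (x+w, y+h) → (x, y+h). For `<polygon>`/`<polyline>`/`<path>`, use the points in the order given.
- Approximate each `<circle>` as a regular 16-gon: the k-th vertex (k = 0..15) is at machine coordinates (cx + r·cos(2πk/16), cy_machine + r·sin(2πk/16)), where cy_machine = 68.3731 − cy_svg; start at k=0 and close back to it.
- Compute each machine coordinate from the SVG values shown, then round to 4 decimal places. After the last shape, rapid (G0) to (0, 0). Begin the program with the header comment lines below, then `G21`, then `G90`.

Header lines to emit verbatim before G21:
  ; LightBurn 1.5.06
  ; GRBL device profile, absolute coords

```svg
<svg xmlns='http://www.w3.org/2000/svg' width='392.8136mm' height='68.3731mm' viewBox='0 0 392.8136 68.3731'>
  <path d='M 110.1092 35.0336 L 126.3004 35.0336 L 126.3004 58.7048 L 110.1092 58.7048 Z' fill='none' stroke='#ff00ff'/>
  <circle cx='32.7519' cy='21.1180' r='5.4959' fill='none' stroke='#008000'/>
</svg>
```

; LightBurn 1.5.06
; GRBL device profile, absolute coords
G21
G90
G0 X110.1092 Y33.3395
M3 S800
G1 X126.3004 Y33.3395 F1170
G1 X126.3004 Y9.6683
G1 X110.1092 Y9.6683
G1 X110.1092 Y33.3395
G0 X38.2478 Y47.2551
M3 S590
G1 X37.8294 Y49.3583 F1371
G1 X36.6381 Y51.1413
G1 X34.8551 Y52.3326
G1 X32.7519 Y52.7510
G1 X30.6487 Y52.3326
G1 X28.8657 Y51.1413
G1 X27.6744 Y49.3583
G1 X27.2560 Y47.2551
G1 X27.6744 Y45.1519
G1 X28.8657 Y43.3689
G1 X30.6487 Y42.1776
G1 X32.7519 Y41.7592
G1 X34.8551 Y42.1776
G1 X36.6381 Y43.3689
G1 X37.8294 Y45.1519
G1 X38.2478 Y47.2551
M5
G0 X0.0000 Y0.0000

viewBox `0 0 392.8136 68.3731` with mm width/height → 1 unit = 1 mm. Flip: y_m = 68.3731 − y_svg.

**Shape 1** — `<path>` rectangle, stroke `#ff00ff` → cut (S800, F1170). Machine vertices: (110.1092,33.3395) → (126.3004,33.3395) → (126.3004,9.6683) → (110.1092,9.6683) → (110.1092,33.3395). Closed: final G1 returns to the first vertex.

**Shape 2** — `<circle>` circle, stroke `#008000` → score (S590, F1371). Machine vertices: (38.2478,47.2551) → (37.8294,49.3583) → (36.6381,51.1413) → (34.8551,52.3326) → (32.7519,52.7510) → (30.6487,52.3326) → (28.8657,51.1413) → (27.6744,49.3583) → (27.2560,47.2551) → (27.6744,45.1519) → (28.8657,43.3689) → (30.6487,42.1776) → (32.7519,41.7592) → (34.8551,42.1776) → (36.6381,43.3689) → (37.8294,45.1519) → (38.2478,47.2551). Closed: final G1 returns to the first vertex.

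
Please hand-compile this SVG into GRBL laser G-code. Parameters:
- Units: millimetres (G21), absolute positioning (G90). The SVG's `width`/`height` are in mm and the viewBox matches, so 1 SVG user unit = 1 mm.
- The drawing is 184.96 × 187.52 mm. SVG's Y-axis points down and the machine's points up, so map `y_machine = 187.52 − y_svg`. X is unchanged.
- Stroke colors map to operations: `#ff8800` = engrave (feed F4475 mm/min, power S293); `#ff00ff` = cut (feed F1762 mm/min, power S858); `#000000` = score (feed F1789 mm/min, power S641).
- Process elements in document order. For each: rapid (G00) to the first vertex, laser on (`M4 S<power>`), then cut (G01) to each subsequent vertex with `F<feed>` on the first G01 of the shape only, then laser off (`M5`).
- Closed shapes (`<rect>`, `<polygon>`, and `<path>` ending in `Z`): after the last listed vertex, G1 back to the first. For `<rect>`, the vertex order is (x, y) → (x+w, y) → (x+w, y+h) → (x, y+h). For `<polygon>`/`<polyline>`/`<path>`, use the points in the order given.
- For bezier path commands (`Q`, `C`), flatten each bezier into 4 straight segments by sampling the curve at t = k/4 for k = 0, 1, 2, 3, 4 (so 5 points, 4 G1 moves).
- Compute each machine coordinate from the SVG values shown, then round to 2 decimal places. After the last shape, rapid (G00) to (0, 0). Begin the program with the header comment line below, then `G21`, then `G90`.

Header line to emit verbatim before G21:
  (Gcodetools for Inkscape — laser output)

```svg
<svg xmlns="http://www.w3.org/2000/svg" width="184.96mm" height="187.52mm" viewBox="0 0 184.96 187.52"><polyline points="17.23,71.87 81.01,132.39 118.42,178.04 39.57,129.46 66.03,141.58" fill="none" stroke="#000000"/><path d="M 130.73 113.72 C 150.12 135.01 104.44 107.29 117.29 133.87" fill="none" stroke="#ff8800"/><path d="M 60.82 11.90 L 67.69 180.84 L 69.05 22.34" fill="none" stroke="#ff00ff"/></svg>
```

1 u = 1 mm; y_m = 187.52 − y.

[1] `<polyline>` open polyline, #000000→score S641 F1789: (17.23,115.65) → (81.01,55.13) → (118.42,9.48) → (39.57,58.06) → (66.03,45.94)

[2] `<path>` cubic bezier, #ff8800→engrave S293 F4475: (130.73,73.80) → (135.00,65.41) → (126.46,65.71) → (116.70,65.02) → (117.29,53.65)

[3] `<path>` open polyline, #ff00ff→cut S858 F1762: (60.82,175.62) → (67.69,6.68) → (69.05,165.18)

(Gcodetools for Inkscape — laser output)
G21
G90
G00 X17.23 Y115.65
M4 S641
G01 X81.01 Y55.13 F1789
G01 X118.42 Y9.48
G01 X39.57 Y58.06
G01 X66.03 Y45.94
M5
G00 X130.73 Y73.80
M4 S293
G01 X135.00 Y65.41 F4475
G01 X126.46 Y65.71
G01 X116.70 Y65.02
G01 X117.29 Y53.65
M5
G00 X60.82 Y175.62
M4 S858
G01 X67.69 Y6.68 F1762
G01 X69.05 Y165.18
M5
G00 X0.00 Y0.00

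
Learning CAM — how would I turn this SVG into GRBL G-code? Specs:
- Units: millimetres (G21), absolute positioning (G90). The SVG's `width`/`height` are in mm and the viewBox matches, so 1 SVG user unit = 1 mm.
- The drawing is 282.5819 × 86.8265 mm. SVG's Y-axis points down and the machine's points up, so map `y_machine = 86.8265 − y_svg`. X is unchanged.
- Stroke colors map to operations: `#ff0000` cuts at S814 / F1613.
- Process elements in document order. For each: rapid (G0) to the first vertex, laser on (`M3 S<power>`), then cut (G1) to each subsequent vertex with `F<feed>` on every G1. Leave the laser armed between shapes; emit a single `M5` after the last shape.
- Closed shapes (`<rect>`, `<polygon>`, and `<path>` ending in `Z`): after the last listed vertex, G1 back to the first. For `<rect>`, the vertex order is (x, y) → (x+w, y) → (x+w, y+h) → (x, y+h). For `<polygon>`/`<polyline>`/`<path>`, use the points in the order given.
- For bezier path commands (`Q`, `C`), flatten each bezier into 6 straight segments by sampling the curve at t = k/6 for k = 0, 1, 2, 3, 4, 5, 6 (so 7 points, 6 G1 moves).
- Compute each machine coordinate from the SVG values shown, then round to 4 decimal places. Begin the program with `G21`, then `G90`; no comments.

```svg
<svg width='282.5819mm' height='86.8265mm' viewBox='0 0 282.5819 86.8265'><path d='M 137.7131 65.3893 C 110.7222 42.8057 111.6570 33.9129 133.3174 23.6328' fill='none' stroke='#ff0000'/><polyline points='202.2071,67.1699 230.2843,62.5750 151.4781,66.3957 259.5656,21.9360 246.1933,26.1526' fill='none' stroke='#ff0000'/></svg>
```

G21
G90
G0 X137.7131 Y21.4372
M3 S814
G1 X126.5115 Y31.6579 F1613
G1 X119.7641 Y40.0156 F1613
G1 X117.2710 Y46.9293 F1613
G1 X118.8322 Y52.8176 F1613
G1 X124.2477 Y58.0995 F1613
G1 X133.3174 Y63.1937 F1613
G0 X202.2071 Y19.6566
M3 S814
G1 X230.2843 Y24.2515 F1613
G1 X151.4781 Y20.4308 F1613
G1 X259.5656 Y64.8905 F1613
G1 X246.1933 Y60.6739 F1613
M5

1 u = 1 mm; y_m = 86.8265 − y.

[1] `<path>` cubic bezier, #ff0000→cut S814 F1613: (137.7131,21.4372) → (126.5115,31.6579) → (119.7641,40.0156) → (117.2710,46.9293) → (118.8322,52.8176) → (124.2477,58.0995) → (133.3174,63.1937)

[2] `<polyline>` open polyline, #ff0000→cut S814 F1613: (202.2071,19.6566) → (230.2843,24.2515) → (151.4781,20.4308) → (259.5656,64.8905) → (246.1933,60.6739)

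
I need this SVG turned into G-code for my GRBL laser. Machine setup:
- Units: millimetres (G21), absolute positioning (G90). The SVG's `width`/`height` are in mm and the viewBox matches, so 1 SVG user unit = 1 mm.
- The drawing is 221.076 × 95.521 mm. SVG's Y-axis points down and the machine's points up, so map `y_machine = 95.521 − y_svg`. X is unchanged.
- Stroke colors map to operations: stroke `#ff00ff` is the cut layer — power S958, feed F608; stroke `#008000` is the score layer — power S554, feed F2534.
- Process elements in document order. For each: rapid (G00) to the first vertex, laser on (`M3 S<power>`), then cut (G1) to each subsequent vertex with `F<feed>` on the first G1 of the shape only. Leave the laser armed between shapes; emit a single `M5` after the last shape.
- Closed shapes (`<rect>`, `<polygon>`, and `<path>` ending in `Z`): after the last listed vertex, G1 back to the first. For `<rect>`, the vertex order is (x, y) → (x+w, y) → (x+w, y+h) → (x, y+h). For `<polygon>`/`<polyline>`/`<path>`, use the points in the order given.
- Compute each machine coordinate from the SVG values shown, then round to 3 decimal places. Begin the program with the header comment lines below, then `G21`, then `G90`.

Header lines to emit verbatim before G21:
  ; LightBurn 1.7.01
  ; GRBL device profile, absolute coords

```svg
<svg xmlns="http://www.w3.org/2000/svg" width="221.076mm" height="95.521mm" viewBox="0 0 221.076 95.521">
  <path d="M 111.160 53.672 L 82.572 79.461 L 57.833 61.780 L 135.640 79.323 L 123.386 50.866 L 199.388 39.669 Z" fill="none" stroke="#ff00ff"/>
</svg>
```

; LightBurn 1.7.01
; GRBL device profile, absolute coords
G21
G90
G00 X111.160 Y41.849
M3 S958
G1 X82.572 Y16.060 F608
G1 X57.833 Y33.741
G1 X135.640 Y16.198
G1 X123.386 Y44.655
G1 X199.388 Y55.852
G1 X111.160 Y41.849
M5

viewBox `0 0 221.076 95.521` with mm width/height → 1 unit = 1 mm. Flip: y_m = 95.521 − y_svg.

**Shape 1** — `<path>` closed polygon, stroke `#ff00ff` → cut (S958, F608). Machine vertices: (111.160,41.849) → (82.572,16.060) → (57.833,33.741) → (135.640,16.198) → (123.386,44.655) → (199.388,55.852) → (111.160,41.849). Closed: final G1 returns to the first vertex.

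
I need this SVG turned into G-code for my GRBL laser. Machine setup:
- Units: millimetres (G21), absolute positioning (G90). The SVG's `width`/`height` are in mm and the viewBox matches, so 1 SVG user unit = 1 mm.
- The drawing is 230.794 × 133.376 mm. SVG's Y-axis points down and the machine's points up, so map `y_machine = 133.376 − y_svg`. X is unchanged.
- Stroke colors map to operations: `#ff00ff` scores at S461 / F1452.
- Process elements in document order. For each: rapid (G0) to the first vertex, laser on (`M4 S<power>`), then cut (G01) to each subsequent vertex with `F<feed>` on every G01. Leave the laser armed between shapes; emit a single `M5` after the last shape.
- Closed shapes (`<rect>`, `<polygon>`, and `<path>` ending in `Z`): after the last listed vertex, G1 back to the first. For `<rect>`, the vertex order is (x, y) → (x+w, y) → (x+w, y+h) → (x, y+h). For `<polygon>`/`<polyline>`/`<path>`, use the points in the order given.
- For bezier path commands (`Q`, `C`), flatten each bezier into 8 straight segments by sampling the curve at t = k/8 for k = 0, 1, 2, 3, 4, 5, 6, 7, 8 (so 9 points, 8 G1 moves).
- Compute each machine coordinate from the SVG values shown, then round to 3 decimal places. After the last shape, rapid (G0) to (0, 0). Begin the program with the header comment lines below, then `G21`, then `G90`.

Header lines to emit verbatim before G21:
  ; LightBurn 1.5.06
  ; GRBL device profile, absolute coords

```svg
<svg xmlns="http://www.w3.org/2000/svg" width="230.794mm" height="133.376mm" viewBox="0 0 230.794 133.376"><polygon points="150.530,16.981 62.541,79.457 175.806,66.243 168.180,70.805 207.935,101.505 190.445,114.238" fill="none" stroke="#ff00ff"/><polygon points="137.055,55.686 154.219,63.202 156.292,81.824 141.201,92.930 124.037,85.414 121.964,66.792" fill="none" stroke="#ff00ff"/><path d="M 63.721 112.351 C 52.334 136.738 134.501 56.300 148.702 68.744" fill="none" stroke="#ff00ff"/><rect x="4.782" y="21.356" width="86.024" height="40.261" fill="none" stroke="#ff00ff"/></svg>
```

Since the viewBox matches the mm dimensions, user units are millimetres directly. The only transform is the Y-flip y_m = 133.376 − y_svg.

Shape 1 is a closed polygon drawn with `<polygon>`. Its stroke #ff00ff means score at S461, F1452. After flipping Y the toolpath is (150.530,116.395) → (62.541,53.919) → (175.806,67.133) → (168.180,62.571) → (207.935,31.871) → (190.445,19.138) → (150.530,116.395), returning to the start.

Shape 2 is a regular polygon drawn with `<polygon>`. Its stroke #ff00ff means score at S461, F1452. After flipping Y the toolpath is (137.055,77.690) → (154.219,70.174) → (156.292,51.552) → (141.201,40.446) → (124.037,47.962) → (121.964,66.584) → (137.055,77.690), returning to the start.

Shape 3 is a cubic bezier drawn with `<path>`. Its stroke #ff00ff means score at S461, F1452. After flipping Y the toolpath is (63.721,21.025) → (63.521,16.407) → (70.198,19.300) → (81.861,27.387) → (96.616,38.350) → (112.570,49.873) → (127.831,59.639) → (140.506,65.331) → (148.702,64.632).

Shape 4 is a rectangle drawn with `<rect>`. Its stroke #ff00ff means score at S461, F1452. After flipping Y the toolpath is (4.782,112.020) → (90.806,112.020) → (90.806,71.759) → (4.782,71.759) → (4.782,112.020), returning to the start.

; LightBurn 1.5.06
; GRBL device profile, absolute coords
G21
G90
G0 X150.530 Y116.395
M4 S461
G01 X62.541 Y53.919 F1452
G01 X175.806 Y67.133 F1452
G01 X168.180 Y62.571 F1452
G01 X207.935 Y31.871 F1452
G01 X190.445 Y19.138 F1452
G01 X150.530 Y116.395 F1452
G0 X137.055 Y77.690
M4 S461
G01 X154.219 Y70.174 F1452
G01 X156.292 Y51.552 F1452
G01 X141.201 Y40.446 F1452
G01 X124.037 Y47.962 F1452
G01 X121.964 Y66.584 F1452
G01 X137.055 Y77.690 F1452
G0 X63.721 Y21.025
M4 S461
G01 X63.521 Y16.407 F1452
G01 X70.198 Y19.300 F1452
G01 X81.861 Y27.387 F1452
G01 X96.616 Y38.350 F1452
G01 X112.570 Y49.873 F1452
G01 X127.831 Y59.639 F1452
G01 X140.506 Y65.331 F1452
G01 X148.702 Y64.632 F1452
G0 X4.782 Y112.020
M4 S461
G01 X90.806 Y112.020 F1452
G01 X90.806 Y71.759 F1452
G01 X4.782 Y71.759 F1452
G01 X4.782 Y112.020 F1452
M5
G0 X0.000 Y0.000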